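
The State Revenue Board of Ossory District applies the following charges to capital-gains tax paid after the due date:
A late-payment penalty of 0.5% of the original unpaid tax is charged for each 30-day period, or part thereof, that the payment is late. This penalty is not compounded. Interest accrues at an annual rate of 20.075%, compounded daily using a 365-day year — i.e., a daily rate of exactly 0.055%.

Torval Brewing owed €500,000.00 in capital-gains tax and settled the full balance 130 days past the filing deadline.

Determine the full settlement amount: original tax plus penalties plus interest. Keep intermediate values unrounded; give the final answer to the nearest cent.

Penalty periods: ⌈130/30⌉ = 5; penalty = 5 × 0.5% × €500,000.00 = €12,500.00
Interest: €500,000.00 × ((1 + 0.00055)^130 − 1) = €500,000.00 × 0.07409704… = €37,048.5194…
Total = €500,000.00 + €12,500.0000 + €37,048.5194… = €549,548.52

€549,548.52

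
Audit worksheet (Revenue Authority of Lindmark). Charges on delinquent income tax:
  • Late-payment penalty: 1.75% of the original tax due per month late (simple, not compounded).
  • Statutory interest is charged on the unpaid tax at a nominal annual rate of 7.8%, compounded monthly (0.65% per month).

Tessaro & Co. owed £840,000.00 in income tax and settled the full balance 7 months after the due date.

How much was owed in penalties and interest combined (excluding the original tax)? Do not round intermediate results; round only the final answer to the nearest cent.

Late-payment penalty: 7 × 1.75% × £840,000.00 = £102,900.00
Interest: £840,000.00 × ((1 + 0.0065)^7 − 1) = £840,000.00 × 0.0463969… = £38,973.4167…
Penalties + interest = £102,900.0000 + £38,973.4167… = £141,873.42

£141,873.42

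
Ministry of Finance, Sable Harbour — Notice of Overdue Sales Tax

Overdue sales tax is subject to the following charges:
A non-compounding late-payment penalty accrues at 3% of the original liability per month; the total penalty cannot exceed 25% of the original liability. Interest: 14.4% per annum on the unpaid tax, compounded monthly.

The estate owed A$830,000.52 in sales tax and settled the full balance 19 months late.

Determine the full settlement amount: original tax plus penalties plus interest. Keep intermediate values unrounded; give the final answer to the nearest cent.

A$1,248,637.66

Penalty (uncapped): 19 × 3% × A$830,000.52 = A$473,100.30…; cap = 25% × A$830,000.52 = A$207,500.13 → penalty = A$207,500.13
Interest (14.4%/yr ÷ 12 = 1.2%/month): A$830,000.52 × ((1 + 0.012)^19 − 1) = A$211,137.0105…
Total = A$830,000.52 + A$207,500.1300 + A$211,137.0105… = A$1,248,637.66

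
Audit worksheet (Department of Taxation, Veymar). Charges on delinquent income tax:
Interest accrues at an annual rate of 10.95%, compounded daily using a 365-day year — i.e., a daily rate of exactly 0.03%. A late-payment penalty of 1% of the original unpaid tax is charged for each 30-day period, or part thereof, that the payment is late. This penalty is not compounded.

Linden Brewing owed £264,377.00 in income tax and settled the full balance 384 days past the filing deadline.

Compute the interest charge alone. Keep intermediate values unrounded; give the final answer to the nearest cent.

Interest: £264,377.00 × ((1 + 0.0003)^384 − 1) = £264,377.00 × 0.12207845… = £32,274.7341…

£32,274.73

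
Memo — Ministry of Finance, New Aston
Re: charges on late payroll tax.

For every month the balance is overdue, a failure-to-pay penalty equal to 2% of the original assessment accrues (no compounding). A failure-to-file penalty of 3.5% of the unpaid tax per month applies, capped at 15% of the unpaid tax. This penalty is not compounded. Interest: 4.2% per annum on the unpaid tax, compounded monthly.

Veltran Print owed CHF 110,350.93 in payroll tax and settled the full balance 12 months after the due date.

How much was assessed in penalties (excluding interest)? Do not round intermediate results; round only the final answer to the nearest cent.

CHF 43,036.86

Failure-to-file: 12 × 3.5% × CHF 110,350.93 = CHF 46,347.39…, capped at 15% × CHF 110,350.93 = CHF 16,552.64…
Failure-to-pay penalty = 2% × CHF 110,350.93 × 12 mo = CHF 26,484.22…
Total penalty = CHF 16,552.64… + CHF 26,484.22… = CHF 43,036.86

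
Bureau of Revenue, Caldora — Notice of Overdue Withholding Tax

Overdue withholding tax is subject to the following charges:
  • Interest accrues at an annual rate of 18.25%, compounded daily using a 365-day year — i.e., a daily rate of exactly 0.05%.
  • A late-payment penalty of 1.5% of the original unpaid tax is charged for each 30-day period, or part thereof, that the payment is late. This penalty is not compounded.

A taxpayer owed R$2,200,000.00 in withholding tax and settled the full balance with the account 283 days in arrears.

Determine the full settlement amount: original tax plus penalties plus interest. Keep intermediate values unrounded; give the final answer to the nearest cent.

R$2,864,311.49

Penalty periods: ⌈283/30⌉ = 10; penalty = 10 × 1.5% × R$2,200,000.00 = R$330,000.00
Interest: R$2,200,000.00 × ((1 + 0.0005)^283 − 1) = R$2,200,000.00 × 0.15195977… = R$334,311.4864…
Total = R$2,200,000.00 + R$330,000.0000 + R$334,311.4864… = R$2,864,311.49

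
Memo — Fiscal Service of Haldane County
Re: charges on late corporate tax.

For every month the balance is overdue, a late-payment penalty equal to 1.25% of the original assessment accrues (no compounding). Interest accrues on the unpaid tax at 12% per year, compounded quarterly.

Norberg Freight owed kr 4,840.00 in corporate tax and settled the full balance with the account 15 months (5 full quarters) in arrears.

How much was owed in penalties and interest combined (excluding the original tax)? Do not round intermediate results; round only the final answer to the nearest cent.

Late-payment penalty = 1.25% × kr 4,840.00 × 15 mo = kr 907.50
Interest (12%/yr ÷ 4 = 3%/quarter): kr 4,840.00 × ((1 + 0.03)^5 − 1) = kr 770.8865…
Penalties + interest = kr 907.5000 + kr 770.8865… = kr 1,678.39

kr 1,678.39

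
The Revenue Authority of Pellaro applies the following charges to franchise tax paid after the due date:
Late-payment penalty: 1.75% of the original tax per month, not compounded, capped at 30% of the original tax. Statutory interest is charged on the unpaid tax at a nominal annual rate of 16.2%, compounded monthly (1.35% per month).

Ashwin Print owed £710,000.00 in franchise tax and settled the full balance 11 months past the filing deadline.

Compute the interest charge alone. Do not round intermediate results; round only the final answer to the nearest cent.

£112,848.03

Interest: £710,000.00 × ((1 + 0.0135)^11 − 1) = £710,000.00 × 0.1589409… = £112,848.0268…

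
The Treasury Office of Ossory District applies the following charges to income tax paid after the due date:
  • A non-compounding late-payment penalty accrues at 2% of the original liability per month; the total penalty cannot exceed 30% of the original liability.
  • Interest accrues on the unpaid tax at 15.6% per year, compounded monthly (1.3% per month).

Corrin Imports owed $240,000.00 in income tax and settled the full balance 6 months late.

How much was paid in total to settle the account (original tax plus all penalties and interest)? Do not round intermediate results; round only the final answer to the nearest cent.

Penalty: 6 × 2% × $240,000.00 = $28,800.00 (below the 30% cap of $72,000.00)
Interest: $240,000.00 × ((1 + 0.013)^6 − 1) = $240,000.00 × 0.0805794… = $19,339.0490…
Total = $240,000.00 + $28,800.0000 + $19,339.0490… = $288,139.05

$288,139.05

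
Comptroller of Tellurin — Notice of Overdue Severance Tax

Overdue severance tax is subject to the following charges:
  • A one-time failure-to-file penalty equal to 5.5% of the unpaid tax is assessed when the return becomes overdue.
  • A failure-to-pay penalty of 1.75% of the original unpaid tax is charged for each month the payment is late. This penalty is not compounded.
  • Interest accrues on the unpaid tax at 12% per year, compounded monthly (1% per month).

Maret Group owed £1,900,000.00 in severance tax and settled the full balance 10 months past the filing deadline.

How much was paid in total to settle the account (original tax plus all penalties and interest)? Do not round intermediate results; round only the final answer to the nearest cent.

£2,535,782.04

Failure-to-file penalty: 5.5% × £1,900,000.00 = £104,500.00
Failure-to-pay penalty = 1.75% × £1,900,000.00 × 10 mo = £332,500.00
Interest: £1,900,000.00 × ((1 + 0.01)^10 − 1) = £1,900,000.00 × 0.1046221… = £198,782.0383…
Total = £1,900,000.00 + £437,000.0000 + £198,782.0383… = £2,535,782.04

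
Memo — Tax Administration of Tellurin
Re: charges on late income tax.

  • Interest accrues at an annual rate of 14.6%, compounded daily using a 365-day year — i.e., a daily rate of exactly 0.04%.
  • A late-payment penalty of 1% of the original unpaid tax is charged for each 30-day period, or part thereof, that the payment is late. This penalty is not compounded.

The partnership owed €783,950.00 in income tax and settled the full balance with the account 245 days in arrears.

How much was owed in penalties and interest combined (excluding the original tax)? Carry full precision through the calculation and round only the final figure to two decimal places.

Penalty periods: ⌈245/30⌉ = 9; penalty = 9 × 1% × €783,950.00 = €70,555.50
Interest: €783,950.00 × ((1 + 0.0004)^245 − 1) = €783,950.00 × 0.10294117… = €80,700.7326…
Penalties + interest = €70,555.5000 + €80,700.7326… = €151,256.23

€151,256.23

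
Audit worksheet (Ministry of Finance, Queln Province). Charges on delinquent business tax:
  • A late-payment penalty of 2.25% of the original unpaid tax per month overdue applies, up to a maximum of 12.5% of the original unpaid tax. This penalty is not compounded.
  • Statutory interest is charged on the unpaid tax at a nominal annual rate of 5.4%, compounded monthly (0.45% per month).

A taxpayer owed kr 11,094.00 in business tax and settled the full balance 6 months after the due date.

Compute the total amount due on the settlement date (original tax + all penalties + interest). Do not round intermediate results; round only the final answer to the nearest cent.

Penalty (uncapped): 6 × 2.25% × kr 11,094.00 = kr 1,497.69; cap = 12.5% × kr 11,094.00 = kr 1,386.75 → penalty = kr 1,386.75
Interest: kr 11,094.00 × ((1 + 0.0045)^6 − 1) = kr 11,094.00 × 0.0273056… = kr 302.9281…
Total = kr 11,094.00 + kr 1,386.7500 + kr 302.9281… = kr 12,783.68

kr 12,783.68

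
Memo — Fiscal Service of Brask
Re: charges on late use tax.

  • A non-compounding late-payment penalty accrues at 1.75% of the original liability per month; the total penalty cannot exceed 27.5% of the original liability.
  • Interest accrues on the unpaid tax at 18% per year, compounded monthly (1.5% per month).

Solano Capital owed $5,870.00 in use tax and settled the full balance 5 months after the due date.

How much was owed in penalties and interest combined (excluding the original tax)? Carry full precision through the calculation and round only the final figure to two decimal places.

$967.28

Penalty: 5 × 1.75% × $5,870.00 = $513.63… (below the 27.5% cap of $1,614.25)
Interest: $5,870.00 × ((1 + 0.015)^5 − 1) = $5,870.00 × 0.0772840… = $453.6571…
Penalties + interest = $513.6250 + $453.6571… = $967.28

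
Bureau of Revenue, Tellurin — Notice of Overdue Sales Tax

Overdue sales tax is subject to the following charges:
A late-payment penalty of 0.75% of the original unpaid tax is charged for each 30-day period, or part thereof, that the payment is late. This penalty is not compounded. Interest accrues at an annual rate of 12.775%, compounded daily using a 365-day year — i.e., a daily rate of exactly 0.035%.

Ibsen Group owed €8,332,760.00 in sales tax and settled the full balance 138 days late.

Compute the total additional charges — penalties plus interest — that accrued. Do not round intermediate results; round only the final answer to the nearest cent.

Penalty periods: ⌈138/30⌉ = 5; penalty = 5 × 0.75% × €8,332,760.00 = €312,478.50
Interest: €8,332,760.00 × ((1 + 0.00035)^138 − 1) = €8,332,760.00 × 0.04947659… = €412,276.5090…
Penalties + interest = €312,478.5000 + €412,276.5090… = €724,755.01

€724,755.01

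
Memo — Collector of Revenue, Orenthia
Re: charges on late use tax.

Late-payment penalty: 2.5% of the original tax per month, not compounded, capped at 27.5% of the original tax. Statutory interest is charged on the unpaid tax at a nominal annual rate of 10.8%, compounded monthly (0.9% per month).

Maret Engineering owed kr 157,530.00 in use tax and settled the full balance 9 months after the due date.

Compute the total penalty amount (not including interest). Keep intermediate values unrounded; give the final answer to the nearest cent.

Penalty: 9 × 2.5% × kr 157,530.00 = kr 35,444.25 (below the 27.5% cap of kr 43,320.75)

kr 35,444.25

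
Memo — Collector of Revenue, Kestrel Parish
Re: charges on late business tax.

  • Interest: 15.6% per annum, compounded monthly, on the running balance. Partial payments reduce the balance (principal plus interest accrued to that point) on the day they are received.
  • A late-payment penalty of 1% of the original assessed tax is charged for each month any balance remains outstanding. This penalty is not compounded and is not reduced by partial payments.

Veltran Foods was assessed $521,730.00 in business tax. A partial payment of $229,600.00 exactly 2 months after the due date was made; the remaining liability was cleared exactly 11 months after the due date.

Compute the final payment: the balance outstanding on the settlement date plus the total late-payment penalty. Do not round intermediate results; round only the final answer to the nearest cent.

$400,868.01

Monthly rate = 15.6% ÷ 12 = 1.3%
Balance at month 2: $521,730.0000 × (1 + 0.013)^2 = $535,383.1524…
After $229,600.00 payment: $535,383.1524… − $229,600.00 = $305,783.1524…
Balance at month 11: $305,783.1524… × (1 + 0.013)^9 = $343,477.7124…
Penalty: 11 × 1% × $521,730.00 = $57,390.30
Final settlement = outstanding balance + penalty = $343,477.7124… + $57,390.30 = $400,868.01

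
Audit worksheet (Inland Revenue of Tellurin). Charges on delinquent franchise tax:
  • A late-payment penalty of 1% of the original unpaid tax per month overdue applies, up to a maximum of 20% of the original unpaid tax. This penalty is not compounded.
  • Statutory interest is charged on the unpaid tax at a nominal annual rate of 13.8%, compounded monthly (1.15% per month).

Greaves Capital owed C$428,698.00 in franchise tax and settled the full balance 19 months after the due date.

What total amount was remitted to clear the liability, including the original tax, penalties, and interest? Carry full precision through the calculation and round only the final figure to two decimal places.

Penalty: 19 × 1% × C$428,698.00 = C$81,452.62 (below the 20% cap of C$85,739.60)
Interest: C$428,698.00 × ((1 + 0.0115)^19 − 1) = C$428,698.00 × 0.2426587… = C$104,027.2875…
Total = C$428,698.00 + C$81,452.6200 + C$104,027.2875… = C$614,177.91

C$614,177.91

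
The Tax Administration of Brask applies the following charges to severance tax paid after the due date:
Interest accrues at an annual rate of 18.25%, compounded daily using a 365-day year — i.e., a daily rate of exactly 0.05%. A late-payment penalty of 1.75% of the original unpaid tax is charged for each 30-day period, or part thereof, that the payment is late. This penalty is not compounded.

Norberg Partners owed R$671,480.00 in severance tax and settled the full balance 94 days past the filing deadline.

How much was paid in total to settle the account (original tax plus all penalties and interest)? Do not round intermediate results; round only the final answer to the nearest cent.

Penalty periods: ⌈94/30⌉ = 4; penalty = 4 × 1.75% × R$671,480.00 = R$47,003.60
Interest: R$671,480.00 × ((1 + 0.0005)^94 − 1) = R$671,480.00 × 0.04810970… = R$32,304.6999…
Total = R$671,480.00 + R$47,003.6000 + R$32,304.6999… = R$750,788.30

R$750,788.30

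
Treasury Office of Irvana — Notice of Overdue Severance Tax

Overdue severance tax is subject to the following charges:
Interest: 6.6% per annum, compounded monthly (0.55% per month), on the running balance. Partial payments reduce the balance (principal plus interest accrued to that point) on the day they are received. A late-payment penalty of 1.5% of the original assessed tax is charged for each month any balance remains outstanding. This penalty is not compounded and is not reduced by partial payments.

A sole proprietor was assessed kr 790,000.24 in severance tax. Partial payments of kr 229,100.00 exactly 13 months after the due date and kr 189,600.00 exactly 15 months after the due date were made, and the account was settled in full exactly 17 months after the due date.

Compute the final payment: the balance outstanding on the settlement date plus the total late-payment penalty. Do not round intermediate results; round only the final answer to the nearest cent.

kr 642,783.24

Balance at month 13: kr 790,000.2400 × (1 + 0.0055)^13 = kr 848,387.3755…
After kr 229,100.00 payment: kr 848,387.3755… − kr 229,100.00 = kr 619,287.3755…
Balance at month 15: kr 619,287.3755… × (1 + 0.0055)^2 = kr 626,118.2701…
After kr 189,600.00 payment: kr 626,118.2701… − kr 189,600.00 = kr 436,518.2701…
Balance at month 17: kr 436,518.2701… × (1 + 0.0055)^2 = kr 441,333.1758…
Penalty: 17 × 1.5% × kr 790,000.24 = kr 201,450.06…
Final settlement = outstanding balance + penalty = kr 441,333.1758… + kr 201,450.06… = kr 642,783.24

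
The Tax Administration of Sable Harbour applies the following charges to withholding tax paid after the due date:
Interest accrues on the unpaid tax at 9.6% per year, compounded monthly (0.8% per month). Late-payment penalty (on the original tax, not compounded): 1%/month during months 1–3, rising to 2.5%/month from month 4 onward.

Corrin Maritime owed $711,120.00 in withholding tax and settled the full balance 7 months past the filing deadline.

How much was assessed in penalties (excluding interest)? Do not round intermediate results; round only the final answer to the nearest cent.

$92,445.60

Penalty, months 1–3: 3 × 1% × $711,120.00 = $21,333.60
Penalty, months 4–7: 4 × 2.5% × $711,120.00 = $71,112.00
Total penalty = $21,333.60 + $71,112.00 = $92,445.60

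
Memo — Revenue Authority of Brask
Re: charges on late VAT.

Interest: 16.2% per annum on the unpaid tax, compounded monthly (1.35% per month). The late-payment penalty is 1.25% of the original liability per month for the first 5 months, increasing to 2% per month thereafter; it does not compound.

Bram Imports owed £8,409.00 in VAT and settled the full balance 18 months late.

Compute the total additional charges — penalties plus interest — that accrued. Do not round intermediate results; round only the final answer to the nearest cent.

£5,007.54

Penalty, months 1–5: 5 × 1.25% × £8,409.00 = £525.56…
Penalty, months 6–18: 13 × 2% × £8,409.00 = £2,186.34
Interest: £8,409.00 × ((1 + 0.0135)^18 − 1) = £8,409.00 × 0.2729975… = £2,295.6361…
Penalties + interest = £2,711.9025 + £2,295.6361… = £5,007.54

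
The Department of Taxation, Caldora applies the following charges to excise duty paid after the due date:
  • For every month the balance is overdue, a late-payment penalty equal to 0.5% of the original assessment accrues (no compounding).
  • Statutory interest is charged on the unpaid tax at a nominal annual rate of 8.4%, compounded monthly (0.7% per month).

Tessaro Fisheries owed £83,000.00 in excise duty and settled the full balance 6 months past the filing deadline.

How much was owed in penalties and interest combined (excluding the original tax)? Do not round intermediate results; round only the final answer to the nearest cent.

£6,037.58

Late-payment penalty = 0.5% × £83,000.00 × 6 mo = £2,490.00
Interest: £83,000.00 × ((1 + 0.007)^6 − 1) = £83,000.00 × 0.0427419… = £3,547.5774…
Penalties + interest = £2,490.0000 + £3,547.5774… = £6,037.58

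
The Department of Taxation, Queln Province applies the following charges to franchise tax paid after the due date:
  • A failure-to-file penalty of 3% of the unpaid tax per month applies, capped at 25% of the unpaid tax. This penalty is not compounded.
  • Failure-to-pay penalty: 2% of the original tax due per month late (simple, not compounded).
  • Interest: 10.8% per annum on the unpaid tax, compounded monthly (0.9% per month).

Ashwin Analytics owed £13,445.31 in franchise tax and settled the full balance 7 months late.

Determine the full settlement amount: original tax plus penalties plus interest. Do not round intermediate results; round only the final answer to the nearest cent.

Failure-to-file: 7 × 3% × £13,445.31 = £2,823.52… (under the 25% cap)
Failure-to-pay penalty = 2% × £13,445.31 × 7 mo = £1,882.34…
Interest: £13,445.31 × ((1 + 0.009)^7 − 1) = £13,445.31 × 0.0647267… = £870.2712…
Total = £13,445.31 + £4,705.8585 + £870.2712… = £19,021.44

£19,021.44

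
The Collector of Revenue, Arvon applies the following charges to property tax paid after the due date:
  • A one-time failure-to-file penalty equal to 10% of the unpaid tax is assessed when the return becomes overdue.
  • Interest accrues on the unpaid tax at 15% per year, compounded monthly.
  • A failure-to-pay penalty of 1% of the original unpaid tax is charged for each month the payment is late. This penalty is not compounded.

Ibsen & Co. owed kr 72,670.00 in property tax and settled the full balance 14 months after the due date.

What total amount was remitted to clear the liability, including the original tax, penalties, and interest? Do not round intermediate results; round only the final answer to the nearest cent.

kr 103,914.81

Failure-to-file penalty: 10% × kr 72,670.00 = kr 7,267.00
Failure-to-pay penalty = 1% × kr 72,670.00 × 14 mo = kr 10,173.80
Interest (15%/yr ÷ 12 = 1.25%/month): kr 72,670.00 × ((1 + 0.0125)^14 − 1) = kr 13,804.0116…
Total = kr 72,670.00 + kr 17,440.8000 + kr 13,804.0116… = kr 103,914.81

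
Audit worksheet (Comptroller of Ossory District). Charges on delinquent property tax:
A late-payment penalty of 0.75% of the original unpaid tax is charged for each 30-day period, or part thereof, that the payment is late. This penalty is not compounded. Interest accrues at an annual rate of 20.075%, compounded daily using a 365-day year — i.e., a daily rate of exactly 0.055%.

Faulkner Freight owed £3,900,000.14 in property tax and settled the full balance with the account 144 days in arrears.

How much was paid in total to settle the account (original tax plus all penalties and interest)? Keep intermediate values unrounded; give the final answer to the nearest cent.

Penalty periods: ⌈144/30⌉ = 5; penalty = 5 × 0.75% × £3,900,000.14 = £146,250.01…
Interest: £3,900,000.14 × ((1 + 0.00055)^144 − 1) = £3,900,000.14 × 0.08239722… = £321,349.1631…
Total = £3,900,000.14 + £146,250.0053… + £321,349.1631… = £4,367,599.31

£4,367,599.31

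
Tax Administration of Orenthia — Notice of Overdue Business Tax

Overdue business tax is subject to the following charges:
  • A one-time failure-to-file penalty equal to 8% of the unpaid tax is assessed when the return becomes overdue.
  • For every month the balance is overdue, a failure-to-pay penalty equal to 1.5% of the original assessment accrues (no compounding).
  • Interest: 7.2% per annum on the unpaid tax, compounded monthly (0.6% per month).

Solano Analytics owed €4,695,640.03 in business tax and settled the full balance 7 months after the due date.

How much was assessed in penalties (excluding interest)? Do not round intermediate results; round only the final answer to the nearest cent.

Failure-to-file penalty: 8% × €4,695,640.03 = €375,651.20…
Failure-to-pay penalty = 1.5% × €4,695,640.03 × 7 mo = €493,042.20…
Total penalty = €375,651.20… + €493,042.20… = €868,693.41

€868,693.41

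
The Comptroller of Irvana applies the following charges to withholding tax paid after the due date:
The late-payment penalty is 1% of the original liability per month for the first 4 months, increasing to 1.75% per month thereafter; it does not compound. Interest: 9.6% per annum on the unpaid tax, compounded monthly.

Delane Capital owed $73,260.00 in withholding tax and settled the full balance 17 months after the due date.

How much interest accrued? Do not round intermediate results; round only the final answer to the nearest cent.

$10,627.25

Interest (9.6%/yr ÷ 12 = 0.8%/month): $73,260.00 × ((1 + 0.008)^17 − 1) = $10,627.2505…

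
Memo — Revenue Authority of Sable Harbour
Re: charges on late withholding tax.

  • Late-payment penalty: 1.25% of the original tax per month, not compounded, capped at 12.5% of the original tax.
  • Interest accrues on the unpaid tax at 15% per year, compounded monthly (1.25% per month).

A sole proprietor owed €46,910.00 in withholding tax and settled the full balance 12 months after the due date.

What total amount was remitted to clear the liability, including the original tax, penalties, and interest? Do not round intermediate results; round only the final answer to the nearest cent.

Penalty (uncapped): 12 × 1.25% × €46,910.00 = €7,036.50; cap = 12.5% × €46,910.00 = €5,863.75 → penalty = €5,863.75
Interest: €46,910.00 × ((1 + 0.0125)^12 − 1) = €46,910.00 × 0.1607545… = €7,540.9944…
Total = €46,910.00 + €5,863.7500 + €7,540.9944… = €60,314.74

€60,314.74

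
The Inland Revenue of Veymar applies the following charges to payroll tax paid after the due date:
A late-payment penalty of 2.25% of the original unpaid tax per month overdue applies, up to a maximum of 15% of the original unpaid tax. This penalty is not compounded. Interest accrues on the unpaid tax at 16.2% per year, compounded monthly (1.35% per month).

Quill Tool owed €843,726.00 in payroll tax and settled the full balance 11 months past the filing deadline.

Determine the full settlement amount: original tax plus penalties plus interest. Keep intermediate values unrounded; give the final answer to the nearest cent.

Penalty (uncapped): 11 × 2.25% × €843,726.00 = €208,822.19…; cap = 15% × €843,726.00 = €126,558.90 → penalty = €126,558.90
Interest: €843,726.00 × ((1 + 0.0135)^11 − 1) = €843,726.00 × 0.1589409… = €134,102.5553…
Total = €843,726.00 + €126,558.9000 + €134,102.5553… = €1,104,387.46

€1,104,387.46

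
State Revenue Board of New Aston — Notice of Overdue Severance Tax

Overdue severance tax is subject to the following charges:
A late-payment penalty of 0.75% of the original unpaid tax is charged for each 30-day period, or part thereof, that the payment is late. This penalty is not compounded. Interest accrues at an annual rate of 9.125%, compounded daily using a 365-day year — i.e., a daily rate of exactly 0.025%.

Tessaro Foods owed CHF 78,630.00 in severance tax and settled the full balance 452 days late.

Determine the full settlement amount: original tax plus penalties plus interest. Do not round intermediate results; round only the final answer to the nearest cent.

Penalty periods: ⌈452/30⌉ = 16; penalty = 16 × 0.75% × CHF 78,630.00 = CHF 9,435.60
Interest: CHF 78,630.00 × ((1 + 0.00025)^452 − 1) = CHF 78,630.00 × 0.11961612… = CHF 9,405.4156…
Total = CHF 78,630.00 + CHF 9,435.6000 + CHF 9,405.4156… = CHF 97,471.02

CHF 97,471.02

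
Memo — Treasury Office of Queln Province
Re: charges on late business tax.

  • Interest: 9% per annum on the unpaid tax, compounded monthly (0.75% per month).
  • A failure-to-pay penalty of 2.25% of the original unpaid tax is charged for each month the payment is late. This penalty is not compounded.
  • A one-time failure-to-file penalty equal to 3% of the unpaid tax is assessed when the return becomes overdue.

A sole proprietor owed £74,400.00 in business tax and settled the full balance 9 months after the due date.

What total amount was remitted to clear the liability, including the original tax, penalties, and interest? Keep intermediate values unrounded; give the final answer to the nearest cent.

£96,873.33

Failure-to-file penalty: 3% × £74,400.00 = £2,232.00
Failure-to-pay penalty = 2.25% × £74,400.00 × 9 mo = £15,066.00
Interest: £74,400.00 × ((1 + 0.0075)^9 − 1) = £74,400.00 × 0.0695608… = £5,175.3264…
Total = £74,400.00 + £17,298.0000 + £5,175.3264… = £96,873.33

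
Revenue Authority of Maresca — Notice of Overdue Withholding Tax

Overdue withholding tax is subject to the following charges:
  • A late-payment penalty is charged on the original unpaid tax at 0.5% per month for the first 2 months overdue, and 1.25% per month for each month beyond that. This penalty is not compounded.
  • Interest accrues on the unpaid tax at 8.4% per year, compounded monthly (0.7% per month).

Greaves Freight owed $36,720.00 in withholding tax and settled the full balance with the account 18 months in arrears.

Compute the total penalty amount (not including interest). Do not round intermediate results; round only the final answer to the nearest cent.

Penalty, months 1–2: 2 × 0.5% × $36,720.00 = $367.20
Penalty, months 3–18: 16 × 1.25% × $36,720.00 = $7,344.00
Total penalty = $367.20 + $7,344.00 = $7,711.20

$7,711.20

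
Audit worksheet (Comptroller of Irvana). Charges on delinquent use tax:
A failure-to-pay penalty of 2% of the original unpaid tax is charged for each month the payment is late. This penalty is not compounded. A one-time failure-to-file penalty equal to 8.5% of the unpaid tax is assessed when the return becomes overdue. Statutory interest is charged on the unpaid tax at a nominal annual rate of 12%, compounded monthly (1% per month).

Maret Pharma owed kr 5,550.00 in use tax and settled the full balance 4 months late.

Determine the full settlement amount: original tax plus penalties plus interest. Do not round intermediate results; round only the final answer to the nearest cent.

Failure-to-file penalty: 8.5% × kr 5,550.00 = kr 471.75
Failure-to-pay penalty = 2% × kr 5,550.00 × 4 mo = kr 444.00
Interest: kr 5,550.00 × ((1 + 0.01)^4 − 1) = kr 5,550.00 × 0.0406040… = kr 225.3523…
Total = kr 5,550.00 + kr 915.7500 + kr 225.3523… = kr 6,691.10

kr 6,691.10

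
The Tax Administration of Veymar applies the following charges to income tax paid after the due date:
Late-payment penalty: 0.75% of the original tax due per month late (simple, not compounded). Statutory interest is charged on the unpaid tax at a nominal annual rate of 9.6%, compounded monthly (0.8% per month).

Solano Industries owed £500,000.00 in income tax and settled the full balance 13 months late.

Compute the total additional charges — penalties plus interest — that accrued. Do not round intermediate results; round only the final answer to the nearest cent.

£103,320.70

Late-payment penalty = 0.75% × £500,000.00 × 13 mo = £48,750.00
Interest: £500,000.00 × ((1 + 0.008)^13 − 1) = £500,000.00 × 0.1091414… = £54,570.7016…
Penalties + interest = £48,750.0000 + £54,570.7016… = £103,320.70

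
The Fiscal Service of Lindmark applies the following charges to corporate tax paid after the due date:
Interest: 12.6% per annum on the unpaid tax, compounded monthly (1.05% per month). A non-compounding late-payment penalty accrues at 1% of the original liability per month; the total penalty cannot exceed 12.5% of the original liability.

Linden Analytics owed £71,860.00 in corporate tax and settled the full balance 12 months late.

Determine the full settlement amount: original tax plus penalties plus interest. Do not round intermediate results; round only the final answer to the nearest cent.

£90,079.19

Penalty: 12 × 1% × £71,860.00 = £8,623.20 (below the 12.5% cap of £8,982.50)
Interest: £71,860.00 × ((1 + 0.0105)^12 − 1) = £71,860.00 × 0.1335373… = £9,595.9901…
Total = £71,860.00 + £8,623.2000 + £9,595.9901… = £90,079.19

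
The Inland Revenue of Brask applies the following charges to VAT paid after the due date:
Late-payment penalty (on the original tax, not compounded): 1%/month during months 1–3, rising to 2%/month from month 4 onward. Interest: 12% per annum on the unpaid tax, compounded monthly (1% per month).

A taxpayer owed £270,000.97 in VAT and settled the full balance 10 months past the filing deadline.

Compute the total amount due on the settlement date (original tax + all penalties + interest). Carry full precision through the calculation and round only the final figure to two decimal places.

Penalty, months 1–3: 3 × 1% × £270,000.97 = £8,100.03…
Penalty, months 4–10: 7 × 2% × £270,000.97 = £37,800.14…
Interest: £270,000.97 × ((1 + 0.01)^10 − 1) = £270,000.97 × 0.1046221… = £28,248.0753…
Total = £270,000.97 + £45,900.1649 + £28,248.0753… = £344,149.21

£344,149.21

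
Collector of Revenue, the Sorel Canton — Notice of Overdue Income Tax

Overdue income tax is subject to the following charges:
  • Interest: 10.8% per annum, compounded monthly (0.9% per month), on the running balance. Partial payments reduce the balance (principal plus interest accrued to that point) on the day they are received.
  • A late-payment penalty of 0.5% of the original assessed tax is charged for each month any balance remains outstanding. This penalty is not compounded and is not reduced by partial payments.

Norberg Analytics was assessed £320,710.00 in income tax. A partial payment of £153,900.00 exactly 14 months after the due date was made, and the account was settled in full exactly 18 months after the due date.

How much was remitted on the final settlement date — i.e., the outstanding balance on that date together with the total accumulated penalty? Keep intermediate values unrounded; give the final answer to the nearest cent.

Balance at month 14: £320,710.0000 × (1 + 0.009)^14 = £363,570.6604…
After £153,900.00 payment: £363,570.6604… − £153,900.00 = £209,670.6604…
Balance at month 18: £209,670.6604… × (1 + 0.009)^4 = £217,321.3169…
Penalty: 18 × 0.5% × £320,710.00 = £28,863.90
Final settlement = outstanding balance + penalty = £217,321.3169… + £28,863.90 = £246,185.22

£246,185.22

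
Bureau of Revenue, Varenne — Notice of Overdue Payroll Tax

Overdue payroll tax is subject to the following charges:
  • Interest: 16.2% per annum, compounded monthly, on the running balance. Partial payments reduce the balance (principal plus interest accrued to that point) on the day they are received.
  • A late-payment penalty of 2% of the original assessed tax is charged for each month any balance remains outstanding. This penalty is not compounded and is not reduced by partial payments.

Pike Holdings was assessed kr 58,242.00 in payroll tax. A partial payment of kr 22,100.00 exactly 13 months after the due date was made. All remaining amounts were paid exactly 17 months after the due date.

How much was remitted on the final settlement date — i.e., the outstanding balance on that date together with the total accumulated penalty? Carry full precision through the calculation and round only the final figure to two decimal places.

Monthly rate = 16.2% ÷ 12 = 1.35%
Balance at month 13: kr 58,242.0000 × (1 + 0.0135)^13 = kr 69,333.8105…
After kr 22,100.00 payment: kr 69,333.8105… − kr 22,100.00 = kr 47,233.8105…
Balance at month 17: kr 47,233.8105… × (1 + 0.0135)^4 = kr 49,836.5529…
Penalty: 17 × 2% × kr 58,242.00 = kr 19,802.28
Final settlement = outstanding balance + penalty = kr 49,836.5529… + kr 19,802.28 = kr 69,638.83

kr 69,638.83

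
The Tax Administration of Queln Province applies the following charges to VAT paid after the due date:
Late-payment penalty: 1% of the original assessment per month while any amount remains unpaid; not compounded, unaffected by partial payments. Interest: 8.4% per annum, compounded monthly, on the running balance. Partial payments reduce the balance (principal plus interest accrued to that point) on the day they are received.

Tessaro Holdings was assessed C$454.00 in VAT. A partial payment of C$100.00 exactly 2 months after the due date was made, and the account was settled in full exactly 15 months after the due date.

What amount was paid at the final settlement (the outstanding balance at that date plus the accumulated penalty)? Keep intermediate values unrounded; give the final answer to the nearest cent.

C$462.69

Monthly rate = 8.4% ÷ 12 = 0.7%
Balance at month 2: C$454.0000 × (1 + 0.007)^2 = C$460.3782…
After C$100.00 payment: C$460.3782… − C$100.00 = C$360.3782…
Balance at month 15: C$360.3782… × (1 + 0.007)^13 = C$394.5860…
Penalty: 15 × 1% × C$454.00 = C$68.10
Final settlement = outstanding balance + penalty = C$394.5860… + C$68.10 = C$462.69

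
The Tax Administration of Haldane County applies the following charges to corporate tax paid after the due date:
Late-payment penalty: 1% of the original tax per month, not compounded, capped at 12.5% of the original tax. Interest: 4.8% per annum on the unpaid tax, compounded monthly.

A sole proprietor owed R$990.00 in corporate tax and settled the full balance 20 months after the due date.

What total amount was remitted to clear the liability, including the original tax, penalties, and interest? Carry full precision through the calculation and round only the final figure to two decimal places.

Penalty (uncapped): 20 × 1% × R$990.00 = R$198.00; cap = 12.5% × R$990.00 = R$123.75 → penalty = R$123.75
Interest (4.8%/yr ÷ 12 = 0.4%/month): R$990.00 × ((1 + 0.004)^20 − 1) = R$82.2831…
Total = R$990.00 + R$123.7500 + R$82.2831… = R$1,196.03

R$1,196.03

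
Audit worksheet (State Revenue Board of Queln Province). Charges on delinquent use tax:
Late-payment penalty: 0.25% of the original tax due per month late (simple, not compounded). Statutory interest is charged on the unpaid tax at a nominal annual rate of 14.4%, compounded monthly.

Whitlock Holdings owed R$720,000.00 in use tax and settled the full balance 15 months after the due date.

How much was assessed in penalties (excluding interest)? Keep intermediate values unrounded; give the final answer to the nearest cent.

Late-payment penalty: 15 × 0.25% × R$720,000.00 = R$27,000.00

R$27,000.00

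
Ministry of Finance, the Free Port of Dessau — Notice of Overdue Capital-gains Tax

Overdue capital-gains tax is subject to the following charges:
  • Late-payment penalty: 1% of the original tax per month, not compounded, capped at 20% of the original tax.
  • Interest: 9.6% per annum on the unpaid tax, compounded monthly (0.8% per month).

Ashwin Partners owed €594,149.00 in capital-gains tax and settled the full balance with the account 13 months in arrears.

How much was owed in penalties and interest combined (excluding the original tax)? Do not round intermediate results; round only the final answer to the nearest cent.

€142,085.63

Penalty: 13 × 1% × €594,149.00 = €77,239.37 (below the 20% cap of €118,829.80)
Interest: €594,149.00 × ((1 + 0.008)^13 − 1) = €594,149.00 × 0.1091414… = €64,846.2556…
Penalties + interest = €77,239.3700 + €64,846.2556… = €142,085.63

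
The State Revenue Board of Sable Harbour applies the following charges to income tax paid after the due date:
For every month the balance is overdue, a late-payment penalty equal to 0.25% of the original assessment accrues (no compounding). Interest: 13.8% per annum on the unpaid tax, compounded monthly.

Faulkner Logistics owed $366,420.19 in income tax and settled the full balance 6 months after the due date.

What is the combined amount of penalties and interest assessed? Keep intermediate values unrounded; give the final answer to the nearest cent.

$31,517.42

Late-payment penalty = 0.25% × $366,420.19 × 6 mo = $5,496.30…
Interest (13.8%/yr ÷ 12 = 1.15%/month): $366,420.19 × ((1 + 0.0115)^6 − 1) = $26,021.1213…
Penalties + interest = $5,496.3029… + $26,021.1213… = $31,517.42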